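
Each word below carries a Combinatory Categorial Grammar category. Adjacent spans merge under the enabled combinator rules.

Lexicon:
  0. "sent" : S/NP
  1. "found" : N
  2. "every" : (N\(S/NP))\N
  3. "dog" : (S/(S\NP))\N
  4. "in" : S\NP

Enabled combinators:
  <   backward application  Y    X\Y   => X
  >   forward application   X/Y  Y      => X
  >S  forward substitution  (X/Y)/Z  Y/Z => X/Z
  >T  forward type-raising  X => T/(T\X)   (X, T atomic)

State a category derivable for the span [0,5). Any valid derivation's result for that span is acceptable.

S

[0,5] S   >
  [0,4] S/(S\NP)   <
    [0,3] N   <
      [0,1] "sent" : S/NP
      [1,3] N\(S/NP)   <
        [1,2] "found" : N
        [2,3] "every" : (N\(S/NP))\N
    [3,4] "dog" : (S/(S\NP))\N
  [4,5] "in" : S\NP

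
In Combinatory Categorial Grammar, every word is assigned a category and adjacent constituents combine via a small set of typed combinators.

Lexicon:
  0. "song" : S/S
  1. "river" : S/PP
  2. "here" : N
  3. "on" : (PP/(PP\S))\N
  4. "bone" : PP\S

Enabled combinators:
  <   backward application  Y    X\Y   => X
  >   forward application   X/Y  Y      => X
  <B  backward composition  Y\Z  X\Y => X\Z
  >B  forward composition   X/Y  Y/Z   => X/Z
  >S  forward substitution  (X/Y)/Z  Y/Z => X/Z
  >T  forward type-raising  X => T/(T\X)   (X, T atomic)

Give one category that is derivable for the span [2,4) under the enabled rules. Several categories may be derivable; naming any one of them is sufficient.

[0,5] S   >
  [0,2] S/PP   >B
    [0,1] "song" : S/S
    [1,2] "river" : S/PP
  [2,5] PP   >
    [2,4] PP/(PP\S)   <
      [2,3] "here" : N
      [3,4] "on" : (PP/(PP\S))\N
    [4,5] "bone" : PP\S

PP/(PP\S)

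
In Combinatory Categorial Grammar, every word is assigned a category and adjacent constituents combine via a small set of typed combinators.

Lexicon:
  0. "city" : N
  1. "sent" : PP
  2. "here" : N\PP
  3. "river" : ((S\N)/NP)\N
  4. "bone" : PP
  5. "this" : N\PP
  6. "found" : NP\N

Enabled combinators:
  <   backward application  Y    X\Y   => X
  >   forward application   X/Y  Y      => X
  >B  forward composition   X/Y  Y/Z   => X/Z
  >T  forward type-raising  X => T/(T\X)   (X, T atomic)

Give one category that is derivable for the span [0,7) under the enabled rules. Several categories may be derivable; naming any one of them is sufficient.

[0,7] S   <
  [0,1] "city" : N
  [1,7] S\N   >
    [1,4] (S\N)/NP   <
      [1,3] N   <
        [1,2] "sent" : PP
        [2,3] "here" : N\PP
      [3,4] "river" : ((S\N)/NP)\N
    [4,7] NP   <
      [4,6] N   >
        [4,5] N/(N\PP)   >T
          [4,5] "bone" : PP
        [5,6] "this" : N\PP
      [6,7] "found" : NP\N

S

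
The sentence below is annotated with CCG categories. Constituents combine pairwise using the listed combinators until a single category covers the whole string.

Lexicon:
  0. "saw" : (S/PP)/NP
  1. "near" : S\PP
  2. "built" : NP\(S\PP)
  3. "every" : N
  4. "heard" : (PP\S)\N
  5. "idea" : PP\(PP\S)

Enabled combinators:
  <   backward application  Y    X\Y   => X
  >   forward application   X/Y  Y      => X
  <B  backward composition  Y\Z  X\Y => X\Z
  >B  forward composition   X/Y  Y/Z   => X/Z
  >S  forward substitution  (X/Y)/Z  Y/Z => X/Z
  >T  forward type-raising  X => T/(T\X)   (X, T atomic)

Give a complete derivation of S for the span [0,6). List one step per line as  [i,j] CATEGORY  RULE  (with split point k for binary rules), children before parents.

[0,1] (S/PP)/NP  lex  "saw"
[1,2] S\PP  lex  "near"
[2,3] NP\(S\PP)  lex  "built"
[1,3] NP  <  k=2
[0,3] S/PP  >  k=1
[3,4] N  lex  "every"
[4,5] (PP\S)\N  lex  "heard"
[3,5] PP\S  <  k=4
[5,6] PP\(PP\S)  lex  "idea"
[3,6] PP  <  k=5
[0,6] S  >  k=3

[0,6] S   >
  [0,3] S/PP   >
    [0,1] "saw" : (S/PP)/NP
    [1,3] NP   <
      [1,2] "near" : S\PP
      [2,3] "built" : NP\(S\PP)
  [3,6] PP   <
    [3,5] PP\S   <
      [3,4] "every" : N
      [4,5] "heard" : (PP\S)\N
    [5,6] "idea" : PP\(PP\S)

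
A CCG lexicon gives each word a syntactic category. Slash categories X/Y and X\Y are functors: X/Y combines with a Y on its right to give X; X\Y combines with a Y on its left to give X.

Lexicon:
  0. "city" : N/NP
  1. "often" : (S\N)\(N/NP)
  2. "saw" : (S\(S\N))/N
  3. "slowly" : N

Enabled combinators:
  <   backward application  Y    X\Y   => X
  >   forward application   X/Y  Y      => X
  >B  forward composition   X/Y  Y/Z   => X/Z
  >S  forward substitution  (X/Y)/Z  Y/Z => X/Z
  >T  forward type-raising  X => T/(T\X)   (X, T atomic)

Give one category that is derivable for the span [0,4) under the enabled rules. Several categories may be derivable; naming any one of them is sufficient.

S

[0,4] S   <
  [0,2] S\N   <
    [0,1] "city" : N/NP
    [1,2] "often" : (S\N)\(N/NP)
  [2,4] S\(S\N)   >
    [2,3] "saw" : (S\(S\N))/N
    [3,4] "slowly" : N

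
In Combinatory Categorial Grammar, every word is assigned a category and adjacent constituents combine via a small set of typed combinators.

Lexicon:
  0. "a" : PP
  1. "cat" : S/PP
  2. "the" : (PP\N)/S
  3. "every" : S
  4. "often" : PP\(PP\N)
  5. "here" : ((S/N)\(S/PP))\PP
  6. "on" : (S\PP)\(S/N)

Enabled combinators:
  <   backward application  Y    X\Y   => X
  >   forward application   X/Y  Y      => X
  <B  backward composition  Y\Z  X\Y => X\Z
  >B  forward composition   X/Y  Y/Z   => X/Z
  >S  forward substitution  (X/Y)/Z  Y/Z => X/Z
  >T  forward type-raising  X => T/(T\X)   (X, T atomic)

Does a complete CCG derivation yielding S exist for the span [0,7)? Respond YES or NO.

[0,7] S   <
  [0,1] "a" : PP
  [1,7] S\PP   <
    [1,6] S/N   <
      [1,2] "cat" : S/PP
      [2,6] (S/N)\(S/PP)   <
        [2,5] PP   <
          [2,4] PP\N   >
            [2,3] "the" : (PP\N)/S
            [3,4] "every" : S
          [4,5] "often" : PP\(PP\N)
        [5,6] "here" : ((S/N)\(S/PP))\PP
    [6,7] "on" : (S\PP)\(S/N)

YES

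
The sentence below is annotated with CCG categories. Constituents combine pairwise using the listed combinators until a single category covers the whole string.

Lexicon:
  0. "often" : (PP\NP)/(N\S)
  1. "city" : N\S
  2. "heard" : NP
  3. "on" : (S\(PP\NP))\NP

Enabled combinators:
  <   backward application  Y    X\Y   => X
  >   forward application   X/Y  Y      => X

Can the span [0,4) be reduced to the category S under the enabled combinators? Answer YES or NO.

[0,4] S   <
  [0,2] PP\NP   >
    [0,1] "often" : (PP\NP)/(N\S)
    [1,2] "city" : N\S
  [2,4] S\(PP\NP)   <
    [2,3] "heard" : NP
    [3,4] "on" : (S\(PP\NP))\NP

YES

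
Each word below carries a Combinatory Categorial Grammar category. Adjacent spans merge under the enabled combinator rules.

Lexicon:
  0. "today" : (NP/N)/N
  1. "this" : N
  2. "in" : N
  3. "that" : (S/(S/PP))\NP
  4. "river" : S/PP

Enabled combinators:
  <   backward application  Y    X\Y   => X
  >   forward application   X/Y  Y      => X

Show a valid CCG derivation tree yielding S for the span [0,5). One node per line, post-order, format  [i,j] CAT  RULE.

[0,5] S   >
  [0,4] S/(S/PP)   <
    [0,3] NP   >
      [0,2] NP/N   >
        [0,1] "today" : (NP/N)/N
        [1,2] "this" : N
      [2,3] "in" : N
    [3,4] "that" : (S/(S/PP))\NP
  [4,5] "river" : S/PP

[0,1] (NP/N)/N  lex  "today"
[1,2] N  lex  "this"
[0,2] NP/N  >  k=1
[2,3] N  lex  "in"
[0,3] NP  >  k=2
[3,4] (S/(S/PP))\NP  lex  "that"
[0,4] S/(S/PP)  <  k=3
[4,5] S/PP  lex  "river"
[0,5] S  >  k=4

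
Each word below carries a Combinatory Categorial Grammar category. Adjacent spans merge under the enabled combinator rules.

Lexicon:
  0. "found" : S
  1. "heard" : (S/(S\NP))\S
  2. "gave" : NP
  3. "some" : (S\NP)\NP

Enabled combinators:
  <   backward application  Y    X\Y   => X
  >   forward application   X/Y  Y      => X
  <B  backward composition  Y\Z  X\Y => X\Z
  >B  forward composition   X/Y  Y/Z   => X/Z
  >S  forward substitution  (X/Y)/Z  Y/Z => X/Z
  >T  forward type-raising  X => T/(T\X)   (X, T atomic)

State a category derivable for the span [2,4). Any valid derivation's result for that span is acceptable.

[0,4] S   >
  [0,2] S/(S\NP)   <
    [0,1] "found" : S
    [1,2] "heard" : (S/(S\NP))\S
  [2,4] S\NP   <
    [2,3] "gave" : NP
    [3,4] "some" : (S\NP)\NP

S\NP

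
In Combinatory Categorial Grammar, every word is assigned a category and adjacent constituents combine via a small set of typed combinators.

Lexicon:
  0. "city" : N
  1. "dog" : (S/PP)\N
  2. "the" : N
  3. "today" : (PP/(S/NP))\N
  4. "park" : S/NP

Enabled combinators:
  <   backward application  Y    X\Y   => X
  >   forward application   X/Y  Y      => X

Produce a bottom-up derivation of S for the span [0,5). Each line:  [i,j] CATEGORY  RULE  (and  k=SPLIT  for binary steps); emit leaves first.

[0,5] S   >
  [0,2] S/PP   <
    [0,1] "city" : N
    [1,2] "dog" : (S/PP)\N
  [2,5] PP   >
    [2,4] PP/(S/NP)   <
      [2,3] "the" : N
      [3,4] "today" : (PP/(S/NP))\N
    [4,5] "park" : S/NP

[0,1] N  lex  "city"
[1,2] (S/PP)\N  lex  "dog"
[0,2] S/PP  <  k=1
[2,3] N  lex  "the"
[3,4] (PP/(S/NP))\N  lex  "today"
[2,4] PP/(S/NP)  <  k=3
[4,5] S/NP  lex  "park"
[2,5] PP  >  k=4
[0,5] S  >  k=2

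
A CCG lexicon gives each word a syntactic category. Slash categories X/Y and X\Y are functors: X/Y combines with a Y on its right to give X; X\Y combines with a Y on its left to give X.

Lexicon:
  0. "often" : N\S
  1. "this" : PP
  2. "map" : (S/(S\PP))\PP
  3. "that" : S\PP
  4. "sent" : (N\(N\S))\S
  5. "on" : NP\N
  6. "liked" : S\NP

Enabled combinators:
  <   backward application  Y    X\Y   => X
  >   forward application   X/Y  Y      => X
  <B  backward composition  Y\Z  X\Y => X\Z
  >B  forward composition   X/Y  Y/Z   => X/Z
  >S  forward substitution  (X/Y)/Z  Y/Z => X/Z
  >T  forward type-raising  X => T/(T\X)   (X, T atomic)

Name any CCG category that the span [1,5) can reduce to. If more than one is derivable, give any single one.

N\(N\S)

[0,7] S   <
  [0,5] N   <
    [0,1] "often" : N\S
    [1,5] N\(N\S)   <
      [1,4] S   >
        [1,3] S/(S\PP)   <
          [1,2] "this" : PP
          [2,3] "map" : (S/(S\PP))\PP
        [3,4] "that" : S\PP
      [4,5] "sent" : (N\(N\S))\S
  [5,7] S\N   <B
    [5,6] "on" : NP\N
    [6,7] "liked" : S\NP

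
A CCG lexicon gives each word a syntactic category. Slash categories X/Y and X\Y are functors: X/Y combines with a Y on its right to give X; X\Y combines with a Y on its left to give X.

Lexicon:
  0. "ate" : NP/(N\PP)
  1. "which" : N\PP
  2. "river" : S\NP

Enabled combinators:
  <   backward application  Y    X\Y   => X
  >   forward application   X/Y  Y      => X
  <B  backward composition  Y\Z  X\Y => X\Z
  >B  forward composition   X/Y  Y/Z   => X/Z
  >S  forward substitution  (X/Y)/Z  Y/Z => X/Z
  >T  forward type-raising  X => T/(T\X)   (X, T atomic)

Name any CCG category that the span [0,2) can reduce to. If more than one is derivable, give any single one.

[0,3] S   <
  [0,2] NP   >
    [0,1] "ate" : NP/(N\PP)
    [1,2] "which" : N\PP
  [2,3] "river" : S\NP

NP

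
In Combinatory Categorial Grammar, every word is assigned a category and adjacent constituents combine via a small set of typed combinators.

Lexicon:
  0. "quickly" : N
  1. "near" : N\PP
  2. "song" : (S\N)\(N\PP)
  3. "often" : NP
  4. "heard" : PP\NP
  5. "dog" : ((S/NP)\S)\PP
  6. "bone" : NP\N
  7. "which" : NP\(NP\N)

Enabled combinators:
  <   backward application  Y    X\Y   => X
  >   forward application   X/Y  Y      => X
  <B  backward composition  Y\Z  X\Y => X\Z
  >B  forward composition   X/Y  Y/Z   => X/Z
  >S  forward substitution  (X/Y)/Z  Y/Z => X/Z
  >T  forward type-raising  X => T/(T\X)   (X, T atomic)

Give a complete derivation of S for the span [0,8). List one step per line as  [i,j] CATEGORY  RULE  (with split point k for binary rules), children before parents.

[0,1] N  lex  "quickly"
[0,1] S/(S\N)  >T
[1,2] N\PP  lex  "near"
[2,3] (S\N)\(N\PP)  lex  "song"
[1,3] S\N  <  k=2
[0,3] S  >  k=1
[3,4] NP  lex  "often"
[4,5] PP\NP  lex  "heard"
[3,5] PP  <  k=4
[5,6] ((S/NP)\S)\PP  lex  "dog"
[3,6] (S/NP)\S  <  k=5
[0,6] S/NP  <  k=3
[6,7] NP\N  lex  "bone"
[7,8] NP\(NP\N)  lex  "which"
[6,8] NP  <  k=7
[0,8] S  >  k=6

[0,8] S   >
  [0,6] S/NP   <
    [0,3] S   >
      [0,1] S/(S\N)   >T
        [0,1] "quickly" : N
      [1,3] S\N   <
        [1,2] "near" : N\PP
        [2,3] "song" : (S\N)\(N\PP)
    [3,6] (S/NP)\S   <
      [3,5] PP   <
        [3,4] "often" : NP
        [4,5] "heard" : PP\NP
      [5,6] "dog" : ((S/NP)\S)\PP
  [6,8] NP   <
    [6,7] "bone" : NP\N
    [7,8] "which" : NP\(NP\N)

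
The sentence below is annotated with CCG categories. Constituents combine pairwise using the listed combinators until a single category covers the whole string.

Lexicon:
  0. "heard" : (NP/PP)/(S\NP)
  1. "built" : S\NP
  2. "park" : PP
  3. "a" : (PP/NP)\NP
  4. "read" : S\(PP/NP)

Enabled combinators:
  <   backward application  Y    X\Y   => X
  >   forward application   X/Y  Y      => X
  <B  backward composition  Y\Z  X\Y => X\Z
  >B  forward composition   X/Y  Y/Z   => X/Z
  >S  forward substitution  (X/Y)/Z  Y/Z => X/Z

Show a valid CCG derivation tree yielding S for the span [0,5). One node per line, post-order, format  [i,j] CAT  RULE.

[0,5] S   <
  [0,3] NP   >
    [0,2] NP/PP   >
      [0,1] "heard" : (NP/PP)/(S\NP)
      [1,2] "built" : S\NP
    [2,3] "park" : PP
  [3,5] S\NP   <B
    [3,4] "a" : (PP/NP)\NP
    [4,5] "read" : S\(PP/NP)

[0,1] (NP/PP)/(S\NP)  lex  "heard"
[1,2] S\NP  lex  "built"
[0,2] NP/PP  >  k=1
[2,3] PP  lex  "park"
[0,3] NP  >  k=2
[3,4] (PP/NP)\NP  lex  "a"
[4,5] S\(PP/NP)  lex  "read"
[3,5] S\NP  <B  k=4
[0,5] S  <  k=3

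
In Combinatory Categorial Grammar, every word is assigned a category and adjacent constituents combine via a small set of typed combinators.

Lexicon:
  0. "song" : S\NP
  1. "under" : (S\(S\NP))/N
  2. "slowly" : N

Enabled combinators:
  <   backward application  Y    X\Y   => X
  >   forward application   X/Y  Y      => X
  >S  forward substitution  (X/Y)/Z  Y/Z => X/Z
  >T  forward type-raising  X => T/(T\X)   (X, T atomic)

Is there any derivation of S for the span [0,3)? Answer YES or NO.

YES

[0,3] S   <
  [0,1] "song" : S\NP
  [1,3] S\(S\NP)   >
    [1,2] "under" : (S\(S\NP))/N
    [2,3] "slowly" : N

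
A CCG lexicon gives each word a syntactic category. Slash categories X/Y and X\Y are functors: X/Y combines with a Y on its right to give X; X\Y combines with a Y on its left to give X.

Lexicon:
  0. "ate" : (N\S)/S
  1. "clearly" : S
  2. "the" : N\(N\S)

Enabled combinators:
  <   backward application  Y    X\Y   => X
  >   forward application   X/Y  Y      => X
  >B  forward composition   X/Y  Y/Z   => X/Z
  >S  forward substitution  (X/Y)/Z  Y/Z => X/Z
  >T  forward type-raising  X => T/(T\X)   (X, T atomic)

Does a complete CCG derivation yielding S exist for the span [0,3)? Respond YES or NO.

NO

(N\S)/S S N\(N\S)
CKY chart[0,3] = {N, N/(N\N), NP/(NP\N), PP/(PP\N), S/(S\N)}; S ∉ chart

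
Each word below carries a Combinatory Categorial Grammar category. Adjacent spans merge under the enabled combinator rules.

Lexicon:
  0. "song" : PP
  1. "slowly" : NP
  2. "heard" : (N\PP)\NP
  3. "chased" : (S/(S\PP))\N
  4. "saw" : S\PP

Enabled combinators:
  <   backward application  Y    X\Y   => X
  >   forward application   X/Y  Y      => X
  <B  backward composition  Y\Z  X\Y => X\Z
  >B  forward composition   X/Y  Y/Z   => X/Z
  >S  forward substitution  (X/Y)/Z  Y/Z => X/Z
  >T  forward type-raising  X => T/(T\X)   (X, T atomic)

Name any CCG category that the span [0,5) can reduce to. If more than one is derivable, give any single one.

[0,5] S   >
  [0,4] S/(S\PP)   <
    [0,3] N   >
      [0,1] N/(N\PP)   >T
        [0,1] "song" : PP
      [1,3] N\PP   <
        [1,2] "slowly" : NP
        [2,3] "heard" : (N\PP)\NP
    [3,4] "chased" : (S/(S\PP))\N
  [4,5] "saw" : S\PP

S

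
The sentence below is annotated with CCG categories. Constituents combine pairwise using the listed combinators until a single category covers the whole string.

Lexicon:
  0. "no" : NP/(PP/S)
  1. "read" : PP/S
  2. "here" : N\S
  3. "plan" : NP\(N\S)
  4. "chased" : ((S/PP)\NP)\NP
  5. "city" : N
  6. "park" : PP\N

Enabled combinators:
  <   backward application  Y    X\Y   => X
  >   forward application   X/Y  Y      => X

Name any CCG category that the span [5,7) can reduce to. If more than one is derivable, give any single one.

[0,7] S   >
  [0,5] S/PP   <
    [0,2] NP   >
      [0,1] "no" : NP/(PP/S)
      [1,2] "read" : PP/S
    [2,5] (S/PP)\NP   <
      [2,4] NP   <
        [2,3] "here" : N\S
        [3,4] "plan" : NP\(N\S)
      [4,5] "chased" : ((S/PP)\NP)\NP
  [5,7] PP   <
    [5,6] "city" : N
    [6,7] "park" : PP\N

PP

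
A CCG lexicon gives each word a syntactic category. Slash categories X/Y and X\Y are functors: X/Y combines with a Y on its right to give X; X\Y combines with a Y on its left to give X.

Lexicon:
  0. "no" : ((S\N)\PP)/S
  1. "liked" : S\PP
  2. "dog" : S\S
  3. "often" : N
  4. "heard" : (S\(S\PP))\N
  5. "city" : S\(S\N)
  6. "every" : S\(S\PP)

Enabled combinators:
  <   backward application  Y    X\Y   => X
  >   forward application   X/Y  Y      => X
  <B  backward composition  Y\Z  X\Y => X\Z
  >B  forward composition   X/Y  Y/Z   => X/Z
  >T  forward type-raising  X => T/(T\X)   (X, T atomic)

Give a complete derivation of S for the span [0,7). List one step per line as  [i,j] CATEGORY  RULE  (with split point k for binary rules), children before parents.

[0,7] S   <
  [0,6] S\PP   <B
    [0,5] (S\N)\PP   >
      [0,1] "no" : ((S\N)\PP)/S
      [1,5] S   <
        [1,3] S\PP   <B
          [1,2] "liked" : S\PP
          [2,3] "dog" : S\S
        [3,5] S\(S\PP)   <
          [3,4] "often" : N
          [4,5] "heard" : (S\(S\PP))\N
    [5,6] "city" : S\(S\N)
  [6,7] "every" : S\(S\PP)

[0,1] ((S\N)\PP)/S  lex  "no"
[1,2] S\PP  lex  "liked"
[2,3] S\S  lex  "dog"
[1,3] S\PP  <B  k=2
[3,4] N  lex  "often"
[4,5] (S\(S\PP))\N  lex  "heard"
[3,5] S\(S\PP)  <  k=4
[1,5] S  <  k=3
[0,5] (S\N)\PP  >  k=1
[5,6] S\(S\N)  lex  "city"
[0,6] S\PP  <B  k=5
[6,7] S\(S\PP)  lex  "every"
[0,7] S  <  k=6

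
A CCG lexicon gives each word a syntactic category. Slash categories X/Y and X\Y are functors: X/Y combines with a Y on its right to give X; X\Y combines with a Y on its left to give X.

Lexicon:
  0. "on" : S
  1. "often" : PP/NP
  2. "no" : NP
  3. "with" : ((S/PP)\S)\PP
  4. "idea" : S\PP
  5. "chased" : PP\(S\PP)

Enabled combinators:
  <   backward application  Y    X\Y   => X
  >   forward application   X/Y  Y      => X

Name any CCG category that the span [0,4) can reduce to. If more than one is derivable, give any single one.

S/PP

[0,6] S   >
  [0,4] S/PP   <
    [0,1] "on" : S
    [1,4] (S/PP)\S   <
      [1,3] PP   >
        [1,2] "often" : PP/NP
        [2,3] "no" : NP
      [3,4] "with" : ((S/PP)\S)\PP
  [4,6] PP   <
    [4,5] "idea" : S\PP
    [5,6] "chased" : PP\(S\PP)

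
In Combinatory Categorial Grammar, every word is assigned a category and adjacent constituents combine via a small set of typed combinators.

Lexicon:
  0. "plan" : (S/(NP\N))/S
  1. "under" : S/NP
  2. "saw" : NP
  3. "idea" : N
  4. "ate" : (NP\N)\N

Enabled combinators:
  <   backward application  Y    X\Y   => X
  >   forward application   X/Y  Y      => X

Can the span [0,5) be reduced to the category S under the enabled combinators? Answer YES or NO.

[0,5] S   >
  [0,3] S/(NP\N)   >
    [0,1] "plan" : (S/(NP\N))/S
    [1,3] S   >
      [1,2] "under" : S/NP
      [2,3] "saw" : NP
  [3,5] NP\N   <
    [3,4] "idea" : N
    [4,5] "ate" : (NP\N)\N

YES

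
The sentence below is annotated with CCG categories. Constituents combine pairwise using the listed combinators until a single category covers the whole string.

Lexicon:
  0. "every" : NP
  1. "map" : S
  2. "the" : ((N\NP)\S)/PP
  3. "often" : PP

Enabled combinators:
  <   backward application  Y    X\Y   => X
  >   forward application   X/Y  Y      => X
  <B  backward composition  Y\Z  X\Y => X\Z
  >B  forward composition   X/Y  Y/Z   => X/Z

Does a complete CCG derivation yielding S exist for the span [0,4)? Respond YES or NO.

NO

NP S ((N\NP)\S)/PP PP
CKY chart[0,4] = {N}; S ∉ chart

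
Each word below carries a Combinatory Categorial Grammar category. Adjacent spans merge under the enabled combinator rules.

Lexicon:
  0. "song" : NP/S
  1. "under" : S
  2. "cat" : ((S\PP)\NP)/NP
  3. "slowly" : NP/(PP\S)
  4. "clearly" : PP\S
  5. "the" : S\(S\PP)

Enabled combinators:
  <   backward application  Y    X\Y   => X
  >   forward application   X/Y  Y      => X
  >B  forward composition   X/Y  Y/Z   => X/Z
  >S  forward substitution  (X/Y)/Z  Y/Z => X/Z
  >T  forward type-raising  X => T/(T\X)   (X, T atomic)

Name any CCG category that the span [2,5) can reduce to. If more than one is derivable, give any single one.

(S\PP)\NP

[0,6] S   <
  [0,5] S\PP   <
    [0,2] NP   >
      [0,1] "song" : NP/S
      [1,2] "under" : S
    [2,5] (S\PP)\NP   >
      [2,3] "cat" : ((S\PP)\NP)/NP
      [3,5] NP   >
        [3,4] "slowly" : NP/(PP\S)
        [4,5] "clearly" : PP\S
  [5,6] "the" : S\(S\PP)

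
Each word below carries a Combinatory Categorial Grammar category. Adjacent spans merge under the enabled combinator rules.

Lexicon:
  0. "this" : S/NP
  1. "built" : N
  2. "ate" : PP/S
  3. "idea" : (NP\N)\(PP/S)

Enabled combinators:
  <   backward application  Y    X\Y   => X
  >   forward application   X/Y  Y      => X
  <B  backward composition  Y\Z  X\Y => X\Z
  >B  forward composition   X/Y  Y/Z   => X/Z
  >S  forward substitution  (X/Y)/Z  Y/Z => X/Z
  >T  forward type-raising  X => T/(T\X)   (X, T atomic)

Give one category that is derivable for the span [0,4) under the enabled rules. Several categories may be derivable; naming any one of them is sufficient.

S

[0,4] S   >
  [0,1] "this" : S/NP
  [1,4] NP   <
    [1,2] "built" : N
    [2,4] NP\N   <
      [2,3] "ate" : PP/S
      [3,4] "idea" : (NP\N)\(PP/S)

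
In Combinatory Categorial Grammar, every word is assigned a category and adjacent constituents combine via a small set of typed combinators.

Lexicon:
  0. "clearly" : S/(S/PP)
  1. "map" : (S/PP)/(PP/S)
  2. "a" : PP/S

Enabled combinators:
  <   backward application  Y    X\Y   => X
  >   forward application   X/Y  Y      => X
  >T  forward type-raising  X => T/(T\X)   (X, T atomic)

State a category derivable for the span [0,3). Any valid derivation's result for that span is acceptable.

[0,3] S   >
  [0,1] "clearly" : S/(S/PP)
  [1,3] S/PP   >
    [1,2] "map" : (S/PP)/(PP/S)
    [2,3] "a" : PP/S

S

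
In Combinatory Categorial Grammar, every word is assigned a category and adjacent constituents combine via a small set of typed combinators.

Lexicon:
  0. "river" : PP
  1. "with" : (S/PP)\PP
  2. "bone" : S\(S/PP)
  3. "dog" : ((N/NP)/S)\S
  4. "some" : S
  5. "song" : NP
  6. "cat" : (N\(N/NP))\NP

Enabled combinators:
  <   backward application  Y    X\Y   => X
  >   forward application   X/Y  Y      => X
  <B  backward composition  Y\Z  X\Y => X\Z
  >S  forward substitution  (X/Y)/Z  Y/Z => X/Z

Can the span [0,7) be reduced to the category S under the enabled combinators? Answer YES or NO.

NO

PP (S/PP)\PP S\(S/PP) ((N/NP)/S)\S S NP (N\(N/NP))\NP
CKY chart[0,7] = {N}; S ∉ chart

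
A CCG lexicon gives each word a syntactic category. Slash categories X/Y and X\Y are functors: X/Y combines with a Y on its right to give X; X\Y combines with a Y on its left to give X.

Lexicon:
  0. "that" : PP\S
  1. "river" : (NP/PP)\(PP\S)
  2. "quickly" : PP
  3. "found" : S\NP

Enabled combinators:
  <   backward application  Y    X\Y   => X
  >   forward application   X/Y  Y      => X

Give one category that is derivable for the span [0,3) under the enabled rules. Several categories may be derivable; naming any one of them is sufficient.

NP

[0,4] S   <
  [0,3] NP   >
    [0,2] NP/PP   <
      [0,1] "that" : PP\S
      [1,2] "river" : (NP/PP)\(PP\S)
    [2,3] "quickly" : PP
  [3,4] "found" : S\NP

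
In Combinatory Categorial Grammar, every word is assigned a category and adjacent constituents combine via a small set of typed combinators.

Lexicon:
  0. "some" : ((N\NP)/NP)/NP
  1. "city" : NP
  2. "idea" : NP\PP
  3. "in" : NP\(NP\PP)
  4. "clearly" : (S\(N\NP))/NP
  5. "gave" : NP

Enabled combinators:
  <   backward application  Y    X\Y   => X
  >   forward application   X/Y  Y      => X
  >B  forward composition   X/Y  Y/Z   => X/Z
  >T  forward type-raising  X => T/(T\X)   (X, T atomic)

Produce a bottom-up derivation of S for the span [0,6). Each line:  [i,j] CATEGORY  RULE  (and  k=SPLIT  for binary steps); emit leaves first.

[0,1] ((N\NP)/NP)/NP  lex  "some"
[1,2] NP  lex  "city"
[0,2] (N\NP)/NP  >  k=1
[2,3] NP\PP  lex  "idea"
[3,4] NP\(NP\PP)  lex  "in"
[2,4] NP  <  k=3
[0,4] N\NP  >  k=2
[4,5] (S\(N\NP))/NP  lex  "clearly"
[5,6] NP  lex  "gave"
[4,6] S\(N\NP)  >  k=5
[0,6] S  <  k=4

[0,6] S   <
  [0,4] N\NP   >
    [0,2] (N\NP)/NP   >
      [0,1] "some" : ((N\NP)/NP)/NP
      [1,2] "city" : NP
    [2,4] NP   <
      [2,3] "idea" : NP\PP
      [3,4] "in" : NP\(NP\PP)
  [4,6] S\(N\NP)   >
    [4,5] "clearly" : (S\(N\NP))/NP
    [5,6] "gave" : NP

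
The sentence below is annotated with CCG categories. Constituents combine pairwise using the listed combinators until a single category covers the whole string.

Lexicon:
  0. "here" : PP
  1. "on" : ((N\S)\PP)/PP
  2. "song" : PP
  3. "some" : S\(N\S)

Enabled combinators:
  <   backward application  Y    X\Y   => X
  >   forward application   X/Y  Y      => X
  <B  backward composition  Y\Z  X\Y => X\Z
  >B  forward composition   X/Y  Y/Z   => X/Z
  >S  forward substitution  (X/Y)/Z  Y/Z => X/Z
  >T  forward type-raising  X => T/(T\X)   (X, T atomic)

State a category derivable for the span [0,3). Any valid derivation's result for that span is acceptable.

N\S

[0,4] S   <
  [0,3] N\S   <
    [0,1] "here" : PP
    [1,3] (N\S)\PP   >
      [1,2] "on" : ((N\S)\PP)/PP
      [2,3] "song" : PP
  [3,4] "some" : S\(N\S)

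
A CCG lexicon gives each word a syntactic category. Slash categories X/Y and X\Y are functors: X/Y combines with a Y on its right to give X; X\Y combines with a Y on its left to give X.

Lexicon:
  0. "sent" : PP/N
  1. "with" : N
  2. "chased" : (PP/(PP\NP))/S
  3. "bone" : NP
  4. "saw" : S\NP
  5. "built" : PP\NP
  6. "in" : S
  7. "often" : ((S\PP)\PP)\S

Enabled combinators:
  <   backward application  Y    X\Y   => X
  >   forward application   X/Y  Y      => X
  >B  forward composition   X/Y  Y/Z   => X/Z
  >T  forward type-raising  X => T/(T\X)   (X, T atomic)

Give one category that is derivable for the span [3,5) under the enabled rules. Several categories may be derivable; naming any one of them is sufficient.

[0,8] S   <
  [0,2] PP   >
    [0,1] "sent" : PP/N
    [1,2] "with" : N
  [2,8] S\PP   <
    [2,6] PP   >
      [2,5] PP/(PP\NP)   >
        [2,3] "chased" : (PP/(PP\NP))/S
        [3,5] S   <
          [3,4] "bone" : NP
          [4,5] "saw" : S\NP
      [5,6] "built" : PP\NP
    [6,8] (S\PP)\PP   <
      [6,7] "in" : S
      [7,8] "often" : ((S\PP)\PP)\S

S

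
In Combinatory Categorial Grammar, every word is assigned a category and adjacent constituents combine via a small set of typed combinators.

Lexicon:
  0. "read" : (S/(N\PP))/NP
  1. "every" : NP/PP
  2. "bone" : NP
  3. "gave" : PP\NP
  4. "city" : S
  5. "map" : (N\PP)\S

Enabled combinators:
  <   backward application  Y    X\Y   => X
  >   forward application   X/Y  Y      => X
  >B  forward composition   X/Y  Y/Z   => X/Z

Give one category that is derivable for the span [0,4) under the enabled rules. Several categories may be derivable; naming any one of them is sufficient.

[0,6] S   >
  [0,4] S/(N\PP)   >
    [0,1] "read" : (S/(N\PP))/NP
    [1,4] NP   >
      [1,2] "every" : NP/PP
      [2,4] PP   <
        [2,3] "bone" : NP
        [3,4] "gave" : PP\NP
  [4,6] N\PP   <
    [4,5] "city" : S
    [5,6] "map" : (N\PP)\S

S/(N\PP)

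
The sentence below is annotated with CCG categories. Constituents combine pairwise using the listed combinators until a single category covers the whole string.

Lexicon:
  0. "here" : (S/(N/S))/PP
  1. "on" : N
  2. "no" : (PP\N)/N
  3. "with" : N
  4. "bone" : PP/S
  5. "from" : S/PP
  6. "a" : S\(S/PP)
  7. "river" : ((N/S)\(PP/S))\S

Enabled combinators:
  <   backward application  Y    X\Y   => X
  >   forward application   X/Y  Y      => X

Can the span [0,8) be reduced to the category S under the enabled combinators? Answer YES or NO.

YES

[0,8] S   >
  [0,4] S/(N/S)   >
    [0,1] "here" : (S/(N/S))/PP
    [1,4] PP   <
      [1,2] "on" : N
      [2,4] PP\N   >
        [2,3] "no" : (PP\N)/N
        [3,4] "with" : N
  [4,8] N/S   <
    [4,5] "bone" : PP/S
    [5,8] (N/S)\(PP/S)   <
      [5,7] S   <
        [5,6] "from" : S/PP
        [6,7] "a" : S\(S/PP)
      [7,8] "river" : ((N/S)\(PP/S))\S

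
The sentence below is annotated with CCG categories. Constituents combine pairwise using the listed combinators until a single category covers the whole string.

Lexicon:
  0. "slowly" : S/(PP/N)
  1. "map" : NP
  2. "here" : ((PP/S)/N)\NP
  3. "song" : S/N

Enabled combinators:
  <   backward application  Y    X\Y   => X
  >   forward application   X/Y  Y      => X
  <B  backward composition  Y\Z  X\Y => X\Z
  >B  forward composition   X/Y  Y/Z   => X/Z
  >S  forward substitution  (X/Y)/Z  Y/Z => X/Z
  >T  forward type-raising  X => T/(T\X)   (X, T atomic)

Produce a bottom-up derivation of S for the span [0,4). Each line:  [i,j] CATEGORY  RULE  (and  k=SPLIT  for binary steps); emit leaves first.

[0,4] S   >
  [0,1] "slowly" : S/(PP/N)
  [1,4] PP/N   >S
    [1,3] (PP/S)/N   <
      [1,2] "map" : NP
      [2,3] "here" : ((PP/S)/N)\NP
    [3,4] "song" : S/N

[0,1] S/(PP/N)  lex  "slowly"
[1,2] NP  lex  "map"
[2,3] ((PP/S)/N)\NP  lex  "here"
[1,3] (PP/S)/N  <  k=2
[3,4] S/N  lex  "song"
[1,4] PP/N  >S  k=3
[0,4] S  >  k=1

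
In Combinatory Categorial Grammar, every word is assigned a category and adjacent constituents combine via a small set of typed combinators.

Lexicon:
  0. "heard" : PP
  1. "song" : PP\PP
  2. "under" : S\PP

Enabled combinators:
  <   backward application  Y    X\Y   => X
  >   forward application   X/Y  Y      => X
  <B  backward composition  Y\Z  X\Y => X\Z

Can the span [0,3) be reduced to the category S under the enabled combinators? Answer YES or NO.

[0,3] S   <
  [0,1] "heard" : PP
  [1,3] S\PP   <B
    [1,2] "song" : PP\PP
    [2,3] "under" : S\PP

YES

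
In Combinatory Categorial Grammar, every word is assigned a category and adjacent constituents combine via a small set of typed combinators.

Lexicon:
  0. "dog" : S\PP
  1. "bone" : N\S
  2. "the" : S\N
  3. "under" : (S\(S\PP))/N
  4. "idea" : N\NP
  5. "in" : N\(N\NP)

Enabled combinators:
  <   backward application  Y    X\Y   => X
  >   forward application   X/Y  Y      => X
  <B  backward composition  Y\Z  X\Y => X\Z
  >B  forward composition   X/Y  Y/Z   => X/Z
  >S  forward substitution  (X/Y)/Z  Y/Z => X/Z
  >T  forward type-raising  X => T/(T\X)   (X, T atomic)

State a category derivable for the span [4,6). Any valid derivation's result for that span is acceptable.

N

[0,6] S   <
  [0,3] S\PP   <B
    [0,1] "dog" : S\PP
    [1,3] S\S   <B
      [1,2] "bone" : N\S
      [2,3] "the" : S\N
  [3,6] S\(S\PP)   >
    [3,4] "under" : (S\(S\PP))/N
    [4,6] N   <
      [4,5] "idea" : N\NP
      [5,6] "in" : N\(N\NP)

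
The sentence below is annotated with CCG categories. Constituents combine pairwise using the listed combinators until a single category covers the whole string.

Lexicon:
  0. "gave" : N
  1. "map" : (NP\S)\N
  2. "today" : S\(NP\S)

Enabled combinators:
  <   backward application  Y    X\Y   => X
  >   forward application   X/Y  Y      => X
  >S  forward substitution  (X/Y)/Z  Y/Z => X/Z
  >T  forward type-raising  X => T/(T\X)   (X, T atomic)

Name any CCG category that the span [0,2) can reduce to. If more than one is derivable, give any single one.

NP\S

[0,3] S   <
  [0,2] NP\S   <
    [0,1] "gave" : N
    [1,2] "map" : (NP\S)\N
  [2,3] "today" : S\(NP\S)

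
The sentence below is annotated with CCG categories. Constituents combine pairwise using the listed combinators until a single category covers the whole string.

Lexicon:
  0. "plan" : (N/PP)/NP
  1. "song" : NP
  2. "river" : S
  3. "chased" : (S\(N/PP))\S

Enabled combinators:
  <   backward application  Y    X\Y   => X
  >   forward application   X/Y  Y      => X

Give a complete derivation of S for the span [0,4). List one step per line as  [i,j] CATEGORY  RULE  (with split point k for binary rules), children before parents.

[0,1] (N/PP)/NP  lex  "plan"
[1,2] NP  lex  "song"
[0,2] N/PP  >  k=1
[2,3] S  lex  "river"
[3,4] (S\(N/PP))\S  lex  "chased"
[2,4] S\(N/PP)  <  k=3
[0,4] S  <  k=2

[0,4] S   <
  [0,2] N/PP   >
    [0,1] "plan" : (N/PP)/NP
    [1,2] "song" : NP
  [2,4] S\(N/PP)   <
    [2,3] "river" : S
    [3,4] "chased" : (S\(N/PP))\S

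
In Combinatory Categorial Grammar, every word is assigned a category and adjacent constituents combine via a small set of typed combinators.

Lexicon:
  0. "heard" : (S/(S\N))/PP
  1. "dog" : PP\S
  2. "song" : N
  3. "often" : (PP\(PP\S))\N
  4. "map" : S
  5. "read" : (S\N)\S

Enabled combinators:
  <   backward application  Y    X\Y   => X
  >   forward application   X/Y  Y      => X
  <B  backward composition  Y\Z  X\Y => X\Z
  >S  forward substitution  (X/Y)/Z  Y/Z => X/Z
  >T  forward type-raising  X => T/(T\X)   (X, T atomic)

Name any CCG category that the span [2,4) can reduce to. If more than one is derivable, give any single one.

[0,6] S   >
  [0,4] S/(S\N)   >
    [0,1] "heard" : (S/(S\N))/PP
    [1,4] PP   <
      [1,2] "dog" : PP\S
      [2,4] PP\(PP\S)   <
        [2,3] "song" : N
        [3,4] "often" : (PP\(PP\S))\N
  [4,6] S\N   <
    [4,5] "map" : S
    [5,6] "read" : (S\N)\S

PP\(PP\S)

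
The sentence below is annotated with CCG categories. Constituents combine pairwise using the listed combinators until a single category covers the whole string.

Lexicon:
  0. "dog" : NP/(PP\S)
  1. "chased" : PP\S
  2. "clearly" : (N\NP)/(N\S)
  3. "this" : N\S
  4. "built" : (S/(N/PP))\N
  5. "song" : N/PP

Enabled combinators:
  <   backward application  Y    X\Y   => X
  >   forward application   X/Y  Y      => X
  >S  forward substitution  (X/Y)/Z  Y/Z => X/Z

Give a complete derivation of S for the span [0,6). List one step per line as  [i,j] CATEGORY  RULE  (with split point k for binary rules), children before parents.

[0,1] NP/(PP\S)  lex  "dog"
[1,2] PP\S  lex  "chased"
[0,2] NP  >  k=1
[2,3] (N\NP)/(N\S)  lex  "clearly"
[3,4] N\S  lex  "this"
[2,4] N\NP  >  k=3
[0,4] N  <  k=2
[4,5] (S/(N/PP))\N  lex  "built"
[0,5] S/(N/PP)  <  k=4
[5,6] N/PP  lex  "song"
[0,6] S  >  k=5

[0,6] S   >
  [0,5] S/(N/PP)   <
    [0,4] N   <
      [0,2] NP   >
        [0,1] "dog" : NP/(PP\S)
        [1,2] "chased" : PP\S
      [2,4] N\NP   >
        [2,3] "clearly" : (N\NP)/(N\S)
        [3,4] "this" : N\S
    [4,5] "built" : (S/(N/PP))\N
  [5,6] "song" : N/PP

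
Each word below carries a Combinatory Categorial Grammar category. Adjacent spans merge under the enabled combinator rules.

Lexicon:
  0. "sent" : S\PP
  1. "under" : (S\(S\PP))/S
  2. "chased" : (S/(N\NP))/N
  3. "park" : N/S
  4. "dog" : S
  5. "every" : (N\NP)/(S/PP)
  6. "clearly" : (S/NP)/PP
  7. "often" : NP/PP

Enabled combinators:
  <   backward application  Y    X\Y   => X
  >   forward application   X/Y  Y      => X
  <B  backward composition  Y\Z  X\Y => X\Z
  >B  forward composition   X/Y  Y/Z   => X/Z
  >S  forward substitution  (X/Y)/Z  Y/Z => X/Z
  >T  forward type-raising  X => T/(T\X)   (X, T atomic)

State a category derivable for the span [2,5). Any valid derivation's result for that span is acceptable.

S/(N\NP)

[0,8] S   <
  [0,1] "sent" : S\PP
  [1,8] S\(S\PP)   >
    [1,2] "under" : (S\(S\PP))/S
    [2,8] S   >
      [2,5] S/(N\NP)   >
        [2,3] "chased" : (S/(N\NP))/N
        [3,5] N   >
          [3,4] "park" : N/S
          [4,5] "dog" : S
      [5,8] N\NP   >
        [5,6] "every" : (N\NP)/(S/PP)
        [6,8] S/PP   >S
          [6,7] "clearly" : (S/NP)/PP
          [7,8] "often" : NP/PP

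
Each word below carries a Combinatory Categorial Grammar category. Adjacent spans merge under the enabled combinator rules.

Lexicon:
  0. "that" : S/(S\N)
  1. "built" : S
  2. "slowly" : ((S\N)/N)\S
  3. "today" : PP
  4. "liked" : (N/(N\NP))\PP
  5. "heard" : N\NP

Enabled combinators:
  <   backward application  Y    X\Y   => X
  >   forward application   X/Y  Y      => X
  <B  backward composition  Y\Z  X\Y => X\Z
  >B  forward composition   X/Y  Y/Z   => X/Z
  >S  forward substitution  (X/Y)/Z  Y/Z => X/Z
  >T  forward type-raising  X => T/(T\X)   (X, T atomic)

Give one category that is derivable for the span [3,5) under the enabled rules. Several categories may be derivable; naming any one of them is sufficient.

N/(N\NP)

[0,6] S   >
  [0,1] "that" : S/(S\N)
  [1,6] S\N   >
    [1,3] (S\N)/N   <
      [1,2] "built" : S
      [2,3] "slowly" : ((S\N)/N)\S
    [3,6] N   >
      [3,5] N/(N\NP)   <
        [3,4] "today" : PP
        [4,5] "liked" : (N/(N\NP))\PP
      [5,6] "heard" : N\NP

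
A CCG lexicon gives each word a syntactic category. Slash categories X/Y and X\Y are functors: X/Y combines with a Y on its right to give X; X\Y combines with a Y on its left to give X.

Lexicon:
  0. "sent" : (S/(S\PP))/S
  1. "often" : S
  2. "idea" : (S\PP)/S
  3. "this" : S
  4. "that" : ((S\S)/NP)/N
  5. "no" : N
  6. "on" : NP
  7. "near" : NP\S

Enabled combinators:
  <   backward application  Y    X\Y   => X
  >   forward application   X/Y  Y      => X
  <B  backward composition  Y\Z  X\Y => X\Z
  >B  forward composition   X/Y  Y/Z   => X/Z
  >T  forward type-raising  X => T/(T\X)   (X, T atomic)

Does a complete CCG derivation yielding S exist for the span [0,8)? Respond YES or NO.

NO

(S/(S\PP))/S S (S\PP)/S S ((S\S)/NP)/N N NP NP\S
CKY chart[0,8] = {N/(N\NP), NP, NP/(NP\NP), PP/(PP\NP), S/(S\NP)}; S ∉ chart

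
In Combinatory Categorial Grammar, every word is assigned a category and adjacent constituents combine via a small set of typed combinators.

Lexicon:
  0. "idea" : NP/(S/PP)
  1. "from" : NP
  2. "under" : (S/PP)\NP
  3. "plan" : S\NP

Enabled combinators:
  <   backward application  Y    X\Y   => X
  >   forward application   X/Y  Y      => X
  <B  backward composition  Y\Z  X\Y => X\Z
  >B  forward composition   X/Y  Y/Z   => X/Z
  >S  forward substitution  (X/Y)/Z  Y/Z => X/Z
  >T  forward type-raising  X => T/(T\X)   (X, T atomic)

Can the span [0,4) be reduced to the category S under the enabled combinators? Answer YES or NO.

[0,4] S   <
  [0,3] NP   >
    [0,1] "idea" : NP/(S/PP)
    [1,3] S/PP   <
      [1,2] "from" : NP
      [2,3] "under" : (S/PP)\NP
  [3,4] "plan" : S\NP

YES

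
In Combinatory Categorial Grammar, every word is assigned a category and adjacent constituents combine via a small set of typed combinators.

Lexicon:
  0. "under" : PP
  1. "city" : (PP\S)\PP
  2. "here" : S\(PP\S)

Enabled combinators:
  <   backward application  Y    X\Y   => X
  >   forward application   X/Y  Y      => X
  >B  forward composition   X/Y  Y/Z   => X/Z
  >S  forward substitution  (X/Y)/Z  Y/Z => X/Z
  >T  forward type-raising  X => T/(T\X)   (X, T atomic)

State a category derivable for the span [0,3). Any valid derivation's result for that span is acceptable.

[0,3] S   <
  [0,2] PP\S   <
    [0,1] "under" : PP
    [1,2] "city" : (PP\S)\PP
  [2,3] "here" : S\(PP\S)

S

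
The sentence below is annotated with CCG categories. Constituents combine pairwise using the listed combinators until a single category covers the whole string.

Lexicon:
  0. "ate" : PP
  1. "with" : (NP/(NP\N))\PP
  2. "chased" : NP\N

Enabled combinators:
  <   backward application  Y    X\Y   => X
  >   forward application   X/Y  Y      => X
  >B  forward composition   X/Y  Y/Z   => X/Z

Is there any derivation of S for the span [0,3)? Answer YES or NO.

PP (NP/(NP\N))\PP NP\N
CKY chart[0,3] = {NP}; S ∉ chart

NO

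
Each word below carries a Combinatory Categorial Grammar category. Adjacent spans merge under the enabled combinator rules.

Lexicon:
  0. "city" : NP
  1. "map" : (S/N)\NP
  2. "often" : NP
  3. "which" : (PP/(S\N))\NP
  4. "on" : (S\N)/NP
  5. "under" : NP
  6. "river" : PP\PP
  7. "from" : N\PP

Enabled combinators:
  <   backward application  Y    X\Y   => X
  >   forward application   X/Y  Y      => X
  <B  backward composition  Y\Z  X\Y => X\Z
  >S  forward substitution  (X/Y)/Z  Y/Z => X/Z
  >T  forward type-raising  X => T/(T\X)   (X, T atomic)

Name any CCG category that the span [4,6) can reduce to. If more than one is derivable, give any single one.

[0,8] S   >
  [0,2] S/N   <
    [0,1] "city" : NP
    [1,2] "map" : (S/N)\NP
  [2,8] N   <
    [2,6] PP   >
      [2,4] PP/(S\N)   <
        [2,3] "often" : NP
        [3,4] "which" : (PP/(S\N))\NP
      [4,6] S\N   >
        [4,5] "on" : (S\N)/NP
        [5,6] "under" : NP
    [6,8] N\PP   <B
      [6,7] "river" : PP\PP
      [7,8] "from" : N\PP

S\N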